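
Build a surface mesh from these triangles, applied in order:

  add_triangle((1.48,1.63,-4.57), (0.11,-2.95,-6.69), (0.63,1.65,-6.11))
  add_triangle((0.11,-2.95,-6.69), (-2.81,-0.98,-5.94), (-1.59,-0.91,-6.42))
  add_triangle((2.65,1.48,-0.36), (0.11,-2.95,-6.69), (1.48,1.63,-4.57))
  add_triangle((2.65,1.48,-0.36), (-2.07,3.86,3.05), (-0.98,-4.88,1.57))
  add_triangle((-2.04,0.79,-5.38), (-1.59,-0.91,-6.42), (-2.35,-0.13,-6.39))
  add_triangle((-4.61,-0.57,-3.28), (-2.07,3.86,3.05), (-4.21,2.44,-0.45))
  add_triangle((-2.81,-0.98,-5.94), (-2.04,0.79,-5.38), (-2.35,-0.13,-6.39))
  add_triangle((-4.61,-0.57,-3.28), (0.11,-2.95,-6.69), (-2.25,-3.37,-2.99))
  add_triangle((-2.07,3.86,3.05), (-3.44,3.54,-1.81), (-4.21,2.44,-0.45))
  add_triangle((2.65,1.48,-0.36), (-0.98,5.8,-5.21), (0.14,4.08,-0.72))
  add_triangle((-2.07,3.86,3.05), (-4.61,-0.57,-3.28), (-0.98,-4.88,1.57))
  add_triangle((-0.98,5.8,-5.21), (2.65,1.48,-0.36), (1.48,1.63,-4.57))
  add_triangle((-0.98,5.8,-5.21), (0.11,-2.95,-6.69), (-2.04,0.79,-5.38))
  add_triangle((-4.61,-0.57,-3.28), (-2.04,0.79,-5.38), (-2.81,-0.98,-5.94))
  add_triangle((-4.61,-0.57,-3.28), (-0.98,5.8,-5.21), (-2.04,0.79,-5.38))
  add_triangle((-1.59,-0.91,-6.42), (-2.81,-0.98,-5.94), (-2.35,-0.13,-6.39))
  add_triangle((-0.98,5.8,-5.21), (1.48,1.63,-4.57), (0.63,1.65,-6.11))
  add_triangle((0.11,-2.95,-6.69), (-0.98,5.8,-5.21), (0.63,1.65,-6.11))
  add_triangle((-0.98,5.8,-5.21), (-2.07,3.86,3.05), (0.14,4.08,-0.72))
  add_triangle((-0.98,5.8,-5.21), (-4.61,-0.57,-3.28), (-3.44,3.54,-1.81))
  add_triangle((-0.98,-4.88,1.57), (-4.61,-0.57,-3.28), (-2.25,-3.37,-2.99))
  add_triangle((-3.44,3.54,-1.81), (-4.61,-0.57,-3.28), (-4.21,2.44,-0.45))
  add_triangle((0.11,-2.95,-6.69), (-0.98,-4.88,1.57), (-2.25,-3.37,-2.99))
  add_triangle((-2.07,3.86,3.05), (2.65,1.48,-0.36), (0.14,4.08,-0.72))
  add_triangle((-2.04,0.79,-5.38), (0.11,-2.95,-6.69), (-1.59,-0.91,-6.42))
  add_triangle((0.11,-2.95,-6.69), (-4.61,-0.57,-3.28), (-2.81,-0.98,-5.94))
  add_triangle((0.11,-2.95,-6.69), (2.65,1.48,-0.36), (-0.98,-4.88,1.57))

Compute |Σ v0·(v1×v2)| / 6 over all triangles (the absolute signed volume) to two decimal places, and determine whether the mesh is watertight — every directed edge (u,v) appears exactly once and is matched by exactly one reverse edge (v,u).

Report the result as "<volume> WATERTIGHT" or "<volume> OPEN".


222.81 OPEN

Per-triangle v0·(v1×v2)/6:
  t1: +4.6527
  t2: +3.1286
  t3: +8.1796
  t4: +8.4816
  t5: +0.6876
  t6: +2.2383
  t7: +0.6554
  t8: +12.9151
  t9: +6.2415
  t10: +7.4787
  t11: +23.7071
  t12: +10.3519
  t13: +15.4594
  t14: +5.0650
  t15: +14.2589
  t16: +1.2247
  t17: +5.1245
  t18: +9.9429
  t19: +9.2613
  t20: +16.6494
  t21: +10.4651
  t22: +6.3049
  t23: +12.1023
  t24: +6.4467
  t25: +1.4197
  t26: +5.6836
  t27: +14.6845
Σ = +222.8111 → |volume| = 222.81

Directed edges: 81 total; 3 unmatched, e.g. (-2.07,3.86,3.05)→(-3.44,3.54,-1.81) → open.


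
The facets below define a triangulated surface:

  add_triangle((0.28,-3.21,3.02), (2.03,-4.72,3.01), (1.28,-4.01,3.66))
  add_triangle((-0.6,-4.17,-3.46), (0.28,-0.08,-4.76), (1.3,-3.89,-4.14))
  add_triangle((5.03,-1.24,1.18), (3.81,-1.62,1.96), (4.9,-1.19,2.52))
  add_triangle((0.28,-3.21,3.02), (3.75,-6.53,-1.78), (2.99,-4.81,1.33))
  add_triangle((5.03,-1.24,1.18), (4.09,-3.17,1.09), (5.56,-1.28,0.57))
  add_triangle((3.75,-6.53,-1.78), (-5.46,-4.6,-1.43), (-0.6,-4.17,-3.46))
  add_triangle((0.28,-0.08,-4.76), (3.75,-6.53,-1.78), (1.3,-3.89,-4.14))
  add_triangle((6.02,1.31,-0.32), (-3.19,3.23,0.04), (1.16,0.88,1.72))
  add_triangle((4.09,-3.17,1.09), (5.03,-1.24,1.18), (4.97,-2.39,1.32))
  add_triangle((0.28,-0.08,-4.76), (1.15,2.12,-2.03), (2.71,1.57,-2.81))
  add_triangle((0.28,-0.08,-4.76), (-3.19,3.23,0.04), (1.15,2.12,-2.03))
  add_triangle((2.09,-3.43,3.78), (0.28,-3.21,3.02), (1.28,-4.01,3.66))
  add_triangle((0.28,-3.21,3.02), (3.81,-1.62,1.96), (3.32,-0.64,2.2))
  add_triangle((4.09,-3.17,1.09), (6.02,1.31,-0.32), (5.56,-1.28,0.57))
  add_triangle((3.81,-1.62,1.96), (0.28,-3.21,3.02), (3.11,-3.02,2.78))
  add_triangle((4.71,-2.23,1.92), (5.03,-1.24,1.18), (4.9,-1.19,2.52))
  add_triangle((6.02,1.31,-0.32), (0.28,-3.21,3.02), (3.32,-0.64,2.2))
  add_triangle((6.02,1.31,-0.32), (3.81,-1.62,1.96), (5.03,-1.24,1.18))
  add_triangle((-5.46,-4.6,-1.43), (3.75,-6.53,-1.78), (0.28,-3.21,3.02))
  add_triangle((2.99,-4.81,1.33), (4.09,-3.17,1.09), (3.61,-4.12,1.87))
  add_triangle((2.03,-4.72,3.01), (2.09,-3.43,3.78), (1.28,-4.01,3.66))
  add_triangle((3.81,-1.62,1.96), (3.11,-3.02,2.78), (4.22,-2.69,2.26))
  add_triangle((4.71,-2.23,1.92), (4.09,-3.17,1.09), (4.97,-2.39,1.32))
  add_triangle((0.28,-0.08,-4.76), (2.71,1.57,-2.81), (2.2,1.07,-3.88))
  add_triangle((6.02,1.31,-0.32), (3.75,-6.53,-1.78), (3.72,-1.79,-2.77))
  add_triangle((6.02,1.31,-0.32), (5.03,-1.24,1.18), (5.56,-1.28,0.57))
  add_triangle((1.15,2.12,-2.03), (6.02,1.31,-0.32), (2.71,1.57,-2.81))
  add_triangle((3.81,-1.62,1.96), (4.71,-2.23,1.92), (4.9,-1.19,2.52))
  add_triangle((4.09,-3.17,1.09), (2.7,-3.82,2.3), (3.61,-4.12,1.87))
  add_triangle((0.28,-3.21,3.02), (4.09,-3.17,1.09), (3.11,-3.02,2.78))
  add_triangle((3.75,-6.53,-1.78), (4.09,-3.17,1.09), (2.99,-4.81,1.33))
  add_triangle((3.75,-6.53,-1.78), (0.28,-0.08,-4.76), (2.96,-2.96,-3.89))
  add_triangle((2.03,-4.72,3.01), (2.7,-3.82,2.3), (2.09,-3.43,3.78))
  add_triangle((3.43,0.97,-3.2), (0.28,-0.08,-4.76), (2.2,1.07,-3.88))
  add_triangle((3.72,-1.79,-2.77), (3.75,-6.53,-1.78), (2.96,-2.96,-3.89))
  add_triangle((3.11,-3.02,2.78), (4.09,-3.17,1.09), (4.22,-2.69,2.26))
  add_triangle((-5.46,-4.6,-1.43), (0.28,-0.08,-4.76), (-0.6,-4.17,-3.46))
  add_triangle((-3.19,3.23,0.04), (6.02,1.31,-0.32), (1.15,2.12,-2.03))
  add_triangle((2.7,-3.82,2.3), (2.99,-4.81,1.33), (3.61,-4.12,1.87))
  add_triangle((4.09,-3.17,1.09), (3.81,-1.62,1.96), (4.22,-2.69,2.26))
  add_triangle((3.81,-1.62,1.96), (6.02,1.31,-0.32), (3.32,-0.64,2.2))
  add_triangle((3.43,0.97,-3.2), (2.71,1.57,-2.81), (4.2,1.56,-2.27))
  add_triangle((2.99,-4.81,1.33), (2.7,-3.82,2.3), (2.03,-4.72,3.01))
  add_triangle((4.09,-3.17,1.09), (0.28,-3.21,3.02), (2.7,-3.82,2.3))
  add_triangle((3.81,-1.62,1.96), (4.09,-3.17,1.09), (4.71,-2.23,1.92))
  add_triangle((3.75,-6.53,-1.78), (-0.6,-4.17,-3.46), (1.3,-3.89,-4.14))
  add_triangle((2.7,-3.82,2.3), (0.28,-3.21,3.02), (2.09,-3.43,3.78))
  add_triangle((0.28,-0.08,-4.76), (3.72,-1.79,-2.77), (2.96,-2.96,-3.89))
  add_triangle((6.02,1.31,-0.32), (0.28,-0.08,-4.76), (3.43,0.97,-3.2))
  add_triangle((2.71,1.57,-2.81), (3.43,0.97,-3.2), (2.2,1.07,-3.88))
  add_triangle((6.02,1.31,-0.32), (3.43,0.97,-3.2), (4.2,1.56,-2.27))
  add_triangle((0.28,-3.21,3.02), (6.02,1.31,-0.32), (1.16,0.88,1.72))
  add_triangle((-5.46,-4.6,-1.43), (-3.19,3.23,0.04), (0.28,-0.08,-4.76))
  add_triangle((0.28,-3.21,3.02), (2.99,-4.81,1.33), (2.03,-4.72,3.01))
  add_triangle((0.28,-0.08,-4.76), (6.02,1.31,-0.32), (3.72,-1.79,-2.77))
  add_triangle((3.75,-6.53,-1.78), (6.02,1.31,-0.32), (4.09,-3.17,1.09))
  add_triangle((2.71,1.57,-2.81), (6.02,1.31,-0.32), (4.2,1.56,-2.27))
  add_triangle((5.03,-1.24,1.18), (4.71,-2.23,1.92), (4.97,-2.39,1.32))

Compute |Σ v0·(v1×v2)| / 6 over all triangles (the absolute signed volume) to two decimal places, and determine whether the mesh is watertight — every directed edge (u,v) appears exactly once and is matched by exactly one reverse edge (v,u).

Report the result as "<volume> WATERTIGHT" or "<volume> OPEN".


249.06 OPEN

Per-triangle v0·(v1×v2)/6:
  t1: +0.6144
  t2: +5.8817
  t3: -0.7982
  t4: +5.4594
  t5: +1.3209
  t6: +19.9114
  t7: +5.6005
  t8: +7.0964
  t9: +0.1518
  t10: +3.0265
  t11: +8.0878
  t12: +0.3831
  t13: +2.3750
  t14: +0.2597
  t15: +0.7840
  t16: +1.2403
  t17: -3.6505
  t18: +1.5088
  t19: +34.6431
  t20: +1.0622
  t21: +1.0904
  t22: +0.5752
  t23: +0.6669
  t24: +0.2380
  t25: +14.8362
  t26: +1.5884
  t27: +3.0648
  t28: +0.2855
  t29: +0.3552
  t30: +2.7570
  t31: +6.0394
  t32: +5.7129
  t33: +1.3902
  t34: +1.3181
  t35: +5.9034
  t36: +1.2442
  t37: +15.1683
  t38: +7.5089
  t39: +0.8552
  t40: +0.6577
  t41: +2.8834
  t42: +0.8172
  t43: +1.3461
  t44: +0.2436
  t45: +0.3107
  t46: +7.6758
  t47: -1.9399
  t48: +4.3908
  t49: +1.4913
  t50: +0.7674
  t51: +1.4969
  t52: +7.7581
  t53: +25.7757
  t54: +0.7991
  t55: +12.0123
  t56: +16.0752
  t57: +0.2850
  t58: +0.6578
Σ = +249.0607 → |volume| = 249.06

Directed edges: 174 total; 4 unmatched, e.g. (-3.19,3.23,0.04)→(1.16,0.88,1.72) → open.


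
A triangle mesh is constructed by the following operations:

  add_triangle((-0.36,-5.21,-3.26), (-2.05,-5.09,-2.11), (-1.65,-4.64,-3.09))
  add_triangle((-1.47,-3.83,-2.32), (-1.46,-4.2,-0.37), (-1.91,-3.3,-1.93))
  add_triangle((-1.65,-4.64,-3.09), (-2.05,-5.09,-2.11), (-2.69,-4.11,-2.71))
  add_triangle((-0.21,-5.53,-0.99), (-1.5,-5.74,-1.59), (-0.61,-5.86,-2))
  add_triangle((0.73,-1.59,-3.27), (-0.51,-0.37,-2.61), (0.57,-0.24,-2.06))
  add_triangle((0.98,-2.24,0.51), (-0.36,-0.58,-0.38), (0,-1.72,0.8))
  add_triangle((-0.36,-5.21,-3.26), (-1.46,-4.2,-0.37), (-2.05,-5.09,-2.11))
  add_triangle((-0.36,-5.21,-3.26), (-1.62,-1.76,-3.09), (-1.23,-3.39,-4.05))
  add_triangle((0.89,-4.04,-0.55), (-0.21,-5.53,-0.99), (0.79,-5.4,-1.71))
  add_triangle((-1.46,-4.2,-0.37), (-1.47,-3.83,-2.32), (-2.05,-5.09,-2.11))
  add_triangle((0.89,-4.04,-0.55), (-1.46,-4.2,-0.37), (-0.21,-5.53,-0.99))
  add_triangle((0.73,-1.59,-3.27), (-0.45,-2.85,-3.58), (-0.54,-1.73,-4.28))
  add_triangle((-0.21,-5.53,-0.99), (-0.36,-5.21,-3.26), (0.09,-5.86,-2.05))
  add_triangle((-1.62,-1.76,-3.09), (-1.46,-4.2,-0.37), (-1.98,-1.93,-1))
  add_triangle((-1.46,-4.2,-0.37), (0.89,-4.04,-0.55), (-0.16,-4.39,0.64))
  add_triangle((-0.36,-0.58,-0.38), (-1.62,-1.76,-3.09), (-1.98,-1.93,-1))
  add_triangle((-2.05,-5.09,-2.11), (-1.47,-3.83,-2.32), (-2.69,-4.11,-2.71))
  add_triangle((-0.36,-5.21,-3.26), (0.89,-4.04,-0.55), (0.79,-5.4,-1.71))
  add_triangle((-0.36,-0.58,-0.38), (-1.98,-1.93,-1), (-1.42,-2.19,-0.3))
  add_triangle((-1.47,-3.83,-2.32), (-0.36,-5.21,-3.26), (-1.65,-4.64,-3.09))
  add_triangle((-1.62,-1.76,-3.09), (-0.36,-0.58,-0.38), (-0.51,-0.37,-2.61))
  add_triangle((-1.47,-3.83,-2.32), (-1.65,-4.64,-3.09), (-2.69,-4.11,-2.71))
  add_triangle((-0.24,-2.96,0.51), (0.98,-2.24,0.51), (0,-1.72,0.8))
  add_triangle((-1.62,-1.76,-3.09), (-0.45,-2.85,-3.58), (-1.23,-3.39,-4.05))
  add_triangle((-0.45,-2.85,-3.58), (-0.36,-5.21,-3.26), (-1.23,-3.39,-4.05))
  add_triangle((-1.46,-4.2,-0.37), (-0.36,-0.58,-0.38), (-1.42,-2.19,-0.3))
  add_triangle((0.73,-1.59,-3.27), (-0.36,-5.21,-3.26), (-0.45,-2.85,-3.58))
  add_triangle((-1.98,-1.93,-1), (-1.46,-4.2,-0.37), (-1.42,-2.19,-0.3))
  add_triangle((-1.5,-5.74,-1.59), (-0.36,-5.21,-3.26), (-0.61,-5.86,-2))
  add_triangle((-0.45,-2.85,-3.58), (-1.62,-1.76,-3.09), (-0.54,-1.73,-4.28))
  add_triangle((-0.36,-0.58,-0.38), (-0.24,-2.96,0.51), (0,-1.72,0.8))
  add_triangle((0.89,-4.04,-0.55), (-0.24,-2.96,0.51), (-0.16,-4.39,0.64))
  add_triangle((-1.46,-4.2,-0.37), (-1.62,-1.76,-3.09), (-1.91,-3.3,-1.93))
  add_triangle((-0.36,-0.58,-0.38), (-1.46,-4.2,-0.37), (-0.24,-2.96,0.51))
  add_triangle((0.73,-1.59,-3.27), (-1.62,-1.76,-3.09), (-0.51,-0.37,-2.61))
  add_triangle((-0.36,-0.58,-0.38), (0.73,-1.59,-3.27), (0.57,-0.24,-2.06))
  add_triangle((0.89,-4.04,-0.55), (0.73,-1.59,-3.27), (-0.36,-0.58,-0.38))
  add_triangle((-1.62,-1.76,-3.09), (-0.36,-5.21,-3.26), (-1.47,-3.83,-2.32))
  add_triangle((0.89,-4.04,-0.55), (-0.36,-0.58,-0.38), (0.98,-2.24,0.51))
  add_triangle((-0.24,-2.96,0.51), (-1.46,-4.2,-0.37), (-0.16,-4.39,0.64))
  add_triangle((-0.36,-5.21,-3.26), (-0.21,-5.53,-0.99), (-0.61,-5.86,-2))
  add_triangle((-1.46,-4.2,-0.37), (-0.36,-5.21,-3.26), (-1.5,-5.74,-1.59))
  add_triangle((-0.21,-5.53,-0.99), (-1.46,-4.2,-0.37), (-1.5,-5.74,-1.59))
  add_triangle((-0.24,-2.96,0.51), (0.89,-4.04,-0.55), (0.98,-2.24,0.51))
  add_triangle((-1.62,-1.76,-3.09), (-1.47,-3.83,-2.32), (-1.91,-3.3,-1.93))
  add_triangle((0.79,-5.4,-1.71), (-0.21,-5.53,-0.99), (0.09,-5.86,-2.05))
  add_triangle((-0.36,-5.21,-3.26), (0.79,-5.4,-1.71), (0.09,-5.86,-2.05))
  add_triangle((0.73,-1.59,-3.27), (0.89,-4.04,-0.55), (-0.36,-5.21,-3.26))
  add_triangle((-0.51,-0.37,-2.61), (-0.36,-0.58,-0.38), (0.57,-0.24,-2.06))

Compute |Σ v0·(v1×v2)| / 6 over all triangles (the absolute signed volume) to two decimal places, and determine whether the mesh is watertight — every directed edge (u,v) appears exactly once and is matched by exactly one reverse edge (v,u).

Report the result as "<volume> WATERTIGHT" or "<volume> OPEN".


Per-triangle v0·(v1×v2)/6:
  t1: +1.5161
  t2: +0.8996
  t3: +1.2107
  t4: +0.9228
  t5: +0.5075
  t6: -0.2374
  t7: +2.2380
  t8: +0.7900
  t9: +0.8737
  t10: -0.2282
  t11: +0.5749
  t12: +1.1431
  t13: +0.8200
  t14: +2.1038
  t15: +1.8346
  t16: -0.1599
  t17: -0.7047
  t18: -0.3034
  t19: -0.0842
  t20: -0.2837
  t21: -0.0683
  t22: -0.2168
  t23: +0.2801
  t24: +0.4229
  t25: +1.1297
  t26: -0.1398
  t27: +1.8103
  t28: +0.2846
  t29: +1.2404
  t30: +1.2317
  t31: +0.0447
  t32: -0.0505
  t33: -0.4104
  t34: -0.0962
  t35: +1.2852
  t36: -0.1609
  t37: -1.0799
  t38: +2.1811
  t39: -0.1690
  t40: +0.1700
  t41: +0.6890
  t42: -0.1302
  t43: +1.1254
  t44: +0.7886
  t45: +0.8728
  t46: +0.7039
  t47: +0.9157
  t48: +3.7522
  t49: -0.2161
Σ = +29.6232 → |volume| = 29.62

Directed edges: 147 total; 3 unmatched, e.g. (-0.54,-1.73,-4.28)→(0.73,-1.59,-3.27) → open.

29.62 OPEN


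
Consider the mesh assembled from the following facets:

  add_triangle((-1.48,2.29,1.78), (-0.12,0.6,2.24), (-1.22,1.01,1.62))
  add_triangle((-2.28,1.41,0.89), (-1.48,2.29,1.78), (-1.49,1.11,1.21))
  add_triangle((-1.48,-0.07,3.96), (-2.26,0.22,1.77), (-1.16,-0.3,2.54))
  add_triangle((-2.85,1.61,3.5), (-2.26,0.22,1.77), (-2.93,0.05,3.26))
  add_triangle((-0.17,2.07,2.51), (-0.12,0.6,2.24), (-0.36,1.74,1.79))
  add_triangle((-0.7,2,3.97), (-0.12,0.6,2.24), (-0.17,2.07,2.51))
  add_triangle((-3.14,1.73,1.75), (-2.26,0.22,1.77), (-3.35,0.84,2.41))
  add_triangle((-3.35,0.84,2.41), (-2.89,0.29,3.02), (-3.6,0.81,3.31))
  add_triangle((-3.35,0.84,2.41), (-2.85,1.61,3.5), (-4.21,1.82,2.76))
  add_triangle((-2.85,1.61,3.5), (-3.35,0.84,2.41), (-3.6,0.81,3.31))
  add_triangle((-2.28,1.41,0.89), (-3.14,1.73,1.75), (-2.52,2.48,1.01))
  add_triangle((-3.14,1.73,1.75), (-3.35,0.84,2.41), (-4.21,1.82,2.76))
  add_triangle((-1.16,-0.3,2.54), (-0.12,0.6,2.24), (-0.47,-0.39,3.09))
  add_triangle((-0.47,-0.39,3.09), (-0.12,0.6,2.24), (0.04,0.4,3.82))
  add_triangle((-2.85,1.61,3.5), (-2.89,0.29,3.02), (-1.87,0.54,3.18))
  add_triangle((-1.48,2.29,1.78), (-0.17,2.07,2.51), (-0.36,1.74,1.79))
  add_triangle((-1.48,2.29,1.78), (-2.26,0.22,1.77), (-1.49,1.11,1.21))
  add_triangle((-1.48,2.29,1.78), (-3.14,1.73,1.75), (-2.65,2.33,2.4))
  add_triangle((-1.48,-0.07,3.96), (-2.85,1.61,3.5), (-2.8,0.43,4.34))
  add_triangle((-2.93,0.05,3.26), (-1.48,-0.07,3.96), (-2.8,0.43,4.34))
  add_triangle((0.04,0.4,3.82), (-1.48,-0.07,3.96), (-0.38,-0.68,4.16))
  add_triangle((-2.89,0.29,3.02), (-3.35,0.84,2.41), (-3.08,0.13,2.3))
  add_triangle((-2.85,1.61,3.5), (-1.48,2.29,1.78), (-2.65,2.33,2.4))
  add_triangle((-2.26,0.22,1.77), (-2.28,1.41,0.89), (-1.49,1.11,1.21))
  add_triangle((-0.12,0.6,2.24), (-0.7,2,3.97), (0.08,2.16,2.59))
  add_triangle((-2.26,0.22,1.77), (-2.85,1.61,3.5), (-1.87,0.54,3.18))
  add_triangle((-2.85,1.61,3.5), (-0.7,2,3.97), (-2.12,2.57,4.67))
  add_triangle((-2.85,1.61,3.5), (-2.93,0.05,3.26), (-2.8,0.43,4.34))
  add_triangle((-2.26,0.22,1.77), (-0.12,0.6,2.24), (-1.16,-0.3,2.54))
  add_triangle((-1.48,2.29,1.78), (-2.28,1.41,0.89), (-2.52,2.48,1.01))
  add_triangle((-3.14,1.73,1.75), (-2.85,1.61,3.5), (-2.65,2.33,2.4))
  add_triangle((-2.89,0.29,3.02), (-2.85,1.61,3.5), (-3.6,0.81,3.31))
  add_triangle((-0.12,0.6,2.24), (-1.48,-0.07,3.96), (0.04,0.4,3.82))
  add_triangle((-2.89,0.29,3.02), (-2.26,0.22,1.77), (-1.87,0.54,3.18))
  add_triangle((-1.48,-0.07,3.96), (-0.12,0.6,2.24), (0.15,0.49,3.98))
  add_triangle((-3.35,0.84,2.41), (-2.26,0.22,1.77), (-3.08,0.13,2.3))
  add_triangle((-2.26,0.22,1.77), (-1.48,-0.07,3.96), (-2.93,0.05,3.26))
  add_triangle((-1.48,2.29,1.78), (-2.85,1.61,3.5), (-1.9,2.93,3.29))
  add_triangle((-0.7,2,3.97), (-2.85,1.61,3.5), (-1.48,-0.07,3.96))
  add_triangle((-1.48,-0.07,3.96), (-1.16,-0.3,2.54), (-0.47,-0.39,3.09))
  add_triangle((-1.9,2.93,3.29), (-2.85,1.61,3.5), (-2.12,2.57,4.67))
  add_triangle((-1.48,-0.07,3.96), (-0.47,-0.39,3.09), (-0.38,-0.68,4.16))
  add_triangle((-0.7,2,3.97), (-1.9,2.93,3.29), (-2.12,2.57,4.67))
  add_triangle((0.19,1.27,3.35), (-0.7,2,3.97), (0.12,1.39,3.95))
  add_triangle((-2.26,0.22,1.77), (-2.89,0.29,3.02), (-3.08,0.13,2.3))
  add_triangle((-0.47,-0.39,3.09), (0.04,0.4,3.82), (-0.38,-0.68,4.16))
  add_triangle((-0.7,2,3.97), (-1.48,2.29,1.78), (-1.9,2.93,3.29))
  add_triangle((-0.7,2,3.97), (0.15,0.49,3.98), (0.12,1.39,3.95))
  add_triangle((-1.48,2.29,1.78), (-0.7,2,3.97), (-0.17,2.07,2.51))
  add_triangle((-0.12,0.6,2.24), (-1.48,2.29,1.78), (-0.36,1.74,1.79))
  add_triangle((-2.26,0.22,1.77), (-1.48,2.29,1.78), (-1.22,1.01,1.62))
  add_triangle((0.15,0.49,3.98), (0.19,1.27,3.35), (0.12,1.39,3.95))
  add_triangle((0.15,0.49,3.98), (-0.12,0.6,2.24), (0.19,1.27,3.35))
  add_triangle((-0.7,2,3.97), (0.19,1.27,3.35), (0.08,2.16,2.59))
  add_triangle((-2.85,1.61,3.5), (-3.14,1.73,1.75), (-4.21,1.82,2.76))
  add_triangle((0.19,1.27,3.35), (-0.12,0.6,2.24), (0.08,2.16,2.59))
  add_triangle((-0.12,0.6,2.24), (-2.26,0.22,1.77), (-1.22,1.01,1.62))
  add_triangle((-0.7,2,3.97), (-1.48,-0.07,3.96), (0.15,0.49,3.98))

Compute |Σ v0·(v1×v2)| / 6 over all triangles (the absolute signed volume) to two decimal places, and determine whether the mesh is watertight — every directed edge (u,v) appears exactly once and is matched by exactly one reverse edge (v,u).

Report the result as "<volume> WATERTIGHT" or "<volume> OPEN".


Per-triangle v0·(v1×v2)/6:
  t1: -0.4693
  t2: -0.2421
  t3: +0.3041
  t4: +0.5968
  t5: -0.1211
  t6: +0.2419
  t7: +0.0226
  t8: +0.1261
  t9: +0.7530
  t10: +0.4350
  t11: +0.1857
  t12: +0.0758
  t13: -0.3540
  t14: -0.1821
  t15: +0.6932
  t16: +0.0679
  t17: -0.1909
  t18: +0.2775
  t19: +0.7842
  t20: +0.4887
  t21: +0.9499
  t22: +0.3170
  t23: +0.5752
  t24: -0.3448
  t25: -0.3432
  t26: -0.6901
  t27: +0.4526
  t28: +0.8723
  t29: -0.6953
  t30: -0.4073
  t31: +0.8511
  t32: +0.4010
  t33: +0.3983
  t34: -0.0964
  t35: -0.4260
  t36: -0.0354
  t37: -0.1703
  t38: +0.6938
  t39: +2.9716
  t40: +0.1619
  t41: +1.1988
  t42: -0.0141
  t43: +0.9019
  t44: +0.0843
  t45: -0.0480
  t46: -0.1644
  t47: +0.2349
  t48: +0.4804
  t49: +0.8728
  t50: -0.4728
  t51: -0.3287
  t52: +0.0546
  t53: -0.1300
  t54: +0.5901
  t55: +0.5083
  t56: -0.1718
  t57: -0.5732
  t58: +1.9475
Σ = +13.8995 → |volume| = 13.90

Directed edges: 174 total; 6 unmatched, e.g. (-3.14,1.73,1.75)→(-2.26,0.22,1.77) → open.

13.90 OPEN


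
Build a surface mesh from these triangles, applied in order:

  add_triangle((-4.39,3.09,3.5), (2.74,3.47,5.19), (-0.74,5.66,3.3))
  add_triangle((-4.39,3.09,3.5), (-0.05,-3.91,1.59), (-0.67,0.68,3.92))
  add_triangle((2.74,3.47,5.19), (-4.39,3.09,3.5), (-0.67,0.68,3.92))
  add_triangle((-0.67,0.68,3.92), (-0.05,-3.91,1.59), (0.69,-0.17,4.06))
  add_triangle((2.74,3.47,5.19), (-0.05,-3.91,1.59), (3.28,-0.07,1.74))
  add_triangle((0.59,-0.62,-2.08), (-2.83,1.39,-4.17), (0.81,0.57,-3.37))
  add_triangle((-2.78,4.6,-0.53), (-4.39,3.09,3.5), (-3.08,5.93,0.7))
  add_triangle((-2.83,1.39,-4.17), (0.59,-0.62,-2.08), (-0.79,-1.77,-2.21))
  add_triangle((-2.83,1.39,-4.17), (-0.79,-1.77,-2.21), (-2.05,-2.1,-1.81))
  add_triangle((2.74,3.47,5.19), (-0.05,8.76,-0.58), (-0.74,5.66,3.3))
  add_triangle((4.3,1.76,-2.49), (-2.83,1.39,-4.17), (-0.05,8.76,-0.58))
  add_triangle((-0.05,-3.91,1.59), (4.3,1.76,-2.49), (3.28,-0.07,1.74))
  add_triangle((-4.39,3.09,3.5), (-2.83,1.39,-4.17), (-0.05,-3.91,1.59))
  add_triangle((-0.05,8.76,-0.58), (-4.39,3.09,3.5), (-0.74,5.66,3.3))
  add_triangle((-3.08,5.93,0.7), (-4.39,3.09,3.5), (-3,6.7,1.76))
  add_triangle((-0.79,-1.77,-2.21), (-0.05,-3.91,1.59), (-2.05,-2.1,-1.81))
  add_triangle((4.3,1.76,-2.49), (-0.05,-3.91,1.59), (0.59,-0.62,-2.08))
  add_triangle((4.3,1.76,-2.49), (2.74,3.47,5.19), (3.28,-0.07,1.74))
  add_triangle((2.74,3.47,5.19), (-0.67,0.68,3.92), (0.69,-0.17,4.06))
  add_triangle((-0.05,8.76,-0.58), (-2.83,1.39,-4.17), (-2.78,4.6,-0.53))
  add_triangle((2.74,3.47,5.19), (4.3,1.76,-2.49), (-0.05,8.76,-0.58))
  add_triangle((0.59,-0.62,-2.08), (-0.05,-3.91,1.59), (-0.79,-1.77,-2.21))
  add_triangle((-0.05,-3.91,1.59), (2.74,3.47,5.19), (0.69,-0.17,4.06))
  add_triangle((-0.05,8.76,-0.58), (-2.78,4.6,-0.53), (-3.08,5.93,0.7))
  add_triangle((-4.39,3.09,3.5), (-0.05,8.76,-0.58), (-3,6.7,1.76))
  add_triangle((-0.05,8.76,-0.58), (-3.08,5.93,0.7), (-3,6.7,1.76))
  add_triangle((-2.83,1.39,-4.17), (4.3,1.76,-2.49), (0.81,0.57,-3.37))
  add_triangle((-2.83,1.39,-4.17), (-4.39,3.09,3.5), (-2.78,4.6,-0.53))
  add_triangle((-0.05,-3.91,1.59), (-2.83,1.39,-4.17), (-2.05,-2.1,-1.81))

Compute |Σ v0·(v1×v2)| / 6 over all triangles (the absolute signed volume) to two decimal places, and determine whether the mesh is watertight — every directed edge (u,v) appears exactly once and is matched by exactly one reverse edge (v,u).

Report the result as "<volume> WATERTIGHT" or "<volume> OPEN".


295.06 OPEN

Per-triangle v0·(v1×v2)/6:
  t1: +17.0246
  t2: +10.0098
  t3: +12.2495
  t4: +3.6580
  t5: +11.1069
  t6: +2.0572
  t7: +4.1645
  t8: +2.8392
  t9: +2.7650
  t10: +20.4066
  t11: +35.4405
  t12: +8.5644
  t13: +19.2326
  t14: +19.6306
  t15: +4.1547
  t16: +2.5305
  t17: +5.8094
  t18: +12.9854
  t19: +4.3952
  t20: +15.4665
  t21: +43.6681
  t22: +2.3078
  t23: +4.0330
  t24: +5.3955
  t25: +1.9522
  t26: +5.0756
  t27: +4.3053
  t28: +13.6378
  t29: +0.1912
Σ = +295.0575 → |volume| = 295.06

Directed edges: 87 total; 3 unmatched, e.g. (0.81,0.57,-3.37)→(0.59,-0.62,-2.08) → open.


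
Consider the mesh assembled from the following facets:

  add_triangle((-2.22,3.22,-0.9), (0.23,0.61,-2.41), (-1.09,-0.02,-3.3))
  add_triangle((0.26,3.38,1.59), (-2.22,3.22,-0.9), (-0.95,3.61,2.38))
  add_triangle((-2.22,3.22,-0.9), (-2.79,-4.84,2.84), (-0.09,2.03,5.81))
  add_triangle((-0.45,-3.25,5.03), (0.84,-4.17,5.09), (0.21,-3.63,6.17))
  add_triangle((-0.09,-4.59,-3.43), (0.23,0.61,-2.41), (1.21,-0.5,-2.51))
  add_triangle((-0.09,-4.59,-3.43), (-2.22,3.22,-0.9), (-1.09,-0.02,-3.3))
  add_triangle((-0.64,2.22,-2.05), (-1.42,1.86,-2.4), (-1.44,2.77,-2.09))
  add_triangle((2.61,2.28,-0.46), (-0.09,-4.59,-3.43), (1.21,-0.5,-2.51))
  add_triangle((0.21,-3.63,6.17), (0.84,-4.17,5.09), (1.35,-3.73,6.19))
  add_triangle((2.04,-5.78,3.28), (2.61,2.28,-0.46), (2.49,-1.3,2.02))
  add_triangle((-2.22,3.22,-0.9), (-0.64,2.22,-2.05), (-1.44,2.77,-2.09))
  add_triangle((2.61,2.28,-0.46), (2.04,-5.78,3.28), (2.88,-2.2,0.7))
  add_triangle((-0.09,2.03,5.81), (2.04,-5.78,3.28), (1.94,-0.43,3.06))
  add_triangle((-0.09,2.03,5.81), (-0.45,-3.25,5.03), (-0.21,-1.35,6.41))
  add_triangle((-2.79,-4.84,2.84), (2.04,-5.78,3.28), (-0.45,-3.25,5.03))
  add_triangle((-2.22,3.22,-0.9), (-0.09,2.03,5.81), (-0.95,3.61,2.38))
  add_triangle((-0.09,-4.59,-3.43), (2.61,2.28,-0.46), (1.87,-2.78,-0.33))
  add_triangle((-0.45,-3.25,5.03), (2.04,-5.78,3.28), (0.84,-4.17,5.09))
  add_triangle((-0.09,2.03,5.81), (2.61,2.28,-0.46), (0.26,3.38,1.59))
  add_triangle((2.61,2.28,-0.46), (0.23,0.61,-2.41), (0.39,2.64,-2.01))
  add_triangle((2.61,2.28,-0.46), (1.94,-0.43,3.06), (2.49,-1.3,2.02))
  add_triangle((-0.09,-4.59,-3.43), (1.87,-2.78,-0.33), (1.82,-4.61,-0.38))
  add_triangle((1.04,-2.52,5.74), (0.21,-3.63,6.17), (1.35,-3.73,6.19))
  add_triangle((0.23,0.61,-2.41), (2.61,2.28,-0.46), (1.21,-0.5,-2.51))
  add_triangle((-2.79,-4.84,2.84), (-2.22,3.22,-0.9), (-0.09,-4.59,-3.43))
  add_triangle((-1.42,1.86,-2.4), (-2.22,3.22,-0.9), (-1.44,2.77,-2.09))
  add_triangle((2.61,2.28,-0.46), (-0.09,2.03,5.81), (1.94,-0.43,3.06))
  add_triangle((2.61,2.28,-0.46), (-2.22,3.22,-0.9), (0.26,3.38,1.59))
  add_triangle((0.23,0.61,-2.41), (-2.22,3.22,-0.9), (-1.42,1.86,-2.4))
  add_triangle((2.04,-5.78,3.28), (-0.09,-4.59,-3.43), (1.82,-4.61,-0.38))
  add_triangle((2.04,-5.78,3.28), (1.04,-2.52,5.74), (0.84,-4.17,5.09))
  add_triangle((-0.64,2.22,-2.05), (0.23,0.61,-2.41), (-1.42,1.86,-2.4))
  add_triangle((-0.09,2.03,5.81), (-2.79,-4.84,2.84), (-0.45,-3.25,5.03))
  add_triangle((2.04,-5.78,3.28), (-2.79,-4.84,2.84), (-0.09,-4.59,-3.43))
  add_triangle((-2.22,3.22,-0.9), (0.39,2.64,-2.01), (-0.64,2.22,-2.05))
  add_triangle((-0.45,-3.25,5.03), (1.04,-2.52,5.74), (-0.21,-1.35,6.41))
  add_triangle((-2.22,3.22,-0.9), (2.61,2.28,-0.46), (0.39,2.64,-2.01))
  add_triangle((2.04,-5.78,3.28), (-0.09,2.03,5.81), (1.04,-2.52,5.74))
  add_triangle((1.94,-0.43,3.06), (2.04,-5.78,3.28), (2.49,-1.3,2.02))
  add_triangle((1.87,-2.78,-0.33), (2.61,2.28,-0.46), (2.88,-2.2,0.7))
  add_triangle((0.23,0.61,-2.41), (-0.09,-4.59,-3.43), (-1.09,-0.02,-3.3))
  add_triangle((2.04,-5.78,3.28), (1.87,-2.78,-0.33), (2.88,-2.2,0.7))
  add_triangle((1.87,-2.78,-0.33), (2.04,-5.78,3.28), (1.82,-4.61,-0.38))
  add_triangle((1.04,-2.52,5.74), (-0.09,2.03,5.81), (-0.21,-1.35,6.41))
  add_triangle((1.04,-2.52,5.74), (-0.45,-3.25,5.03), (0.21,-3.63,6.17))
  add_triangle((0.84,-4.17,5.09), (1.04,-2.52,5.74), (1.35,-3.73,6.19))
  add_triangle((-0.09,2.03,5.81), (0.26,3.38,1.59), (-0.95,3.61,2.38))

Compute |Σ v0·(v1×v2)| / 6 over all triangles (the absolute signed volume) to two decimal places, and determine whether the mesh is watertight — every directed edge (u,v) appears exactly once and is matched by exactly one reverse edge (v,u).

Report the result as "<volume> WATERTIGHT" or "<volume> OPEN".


206.08 OPEN

Per-triangle v0·(v1×v2)/6:
  t1: +2.4807
  t2: +2.6178
  t3: +22.0147
  t4: +0.9502
  t5: +2.3179
  t6: +2.9818
  t7: +0.3150
  t8: +2.1734
  t9: +1.3166
  t10: +2.5865
  t11: +0.2685
  t12: +3.4938
  t13: +10.2937
  t14: +0.7565
  t15: +13.6609
  t16: +2.8851
  t17: +6.6149
  t18: +2.2515
  t19: +6.4462
  t20: +2.0245
  t21: +2.8701
  t22: +1.9586
  t23: +1.0807
  t24: +2.0135
  t25: +18.0941
  t26: +0.5712
  t27: +8.4756
  t28: +5.4422
  t29: -0.8218
  t30: +6.0571
  t31: +3.0182
  t32: +0.7064
  t33: +11.2137
  t34: +26.3041
  t35: +1.0875
  t36: +3.2735
  t37: +3.0653
  t38: +1.5911
  t39: +3.3011
  t40: +2.3193
  t41: +2.9368
  t42: +3.3959
  t43: +2.2108
  t44: +4.4092
  t45: +0.2950
  t46: -0.5027
  t47: +3.2632
Σ = +206.0798 → |volume| = 206.08

Directed edges: 141 total; 3 unmatched, e.g. (0.23,0.61,-2.41)→(0.39,2.64,-2.01) → open.


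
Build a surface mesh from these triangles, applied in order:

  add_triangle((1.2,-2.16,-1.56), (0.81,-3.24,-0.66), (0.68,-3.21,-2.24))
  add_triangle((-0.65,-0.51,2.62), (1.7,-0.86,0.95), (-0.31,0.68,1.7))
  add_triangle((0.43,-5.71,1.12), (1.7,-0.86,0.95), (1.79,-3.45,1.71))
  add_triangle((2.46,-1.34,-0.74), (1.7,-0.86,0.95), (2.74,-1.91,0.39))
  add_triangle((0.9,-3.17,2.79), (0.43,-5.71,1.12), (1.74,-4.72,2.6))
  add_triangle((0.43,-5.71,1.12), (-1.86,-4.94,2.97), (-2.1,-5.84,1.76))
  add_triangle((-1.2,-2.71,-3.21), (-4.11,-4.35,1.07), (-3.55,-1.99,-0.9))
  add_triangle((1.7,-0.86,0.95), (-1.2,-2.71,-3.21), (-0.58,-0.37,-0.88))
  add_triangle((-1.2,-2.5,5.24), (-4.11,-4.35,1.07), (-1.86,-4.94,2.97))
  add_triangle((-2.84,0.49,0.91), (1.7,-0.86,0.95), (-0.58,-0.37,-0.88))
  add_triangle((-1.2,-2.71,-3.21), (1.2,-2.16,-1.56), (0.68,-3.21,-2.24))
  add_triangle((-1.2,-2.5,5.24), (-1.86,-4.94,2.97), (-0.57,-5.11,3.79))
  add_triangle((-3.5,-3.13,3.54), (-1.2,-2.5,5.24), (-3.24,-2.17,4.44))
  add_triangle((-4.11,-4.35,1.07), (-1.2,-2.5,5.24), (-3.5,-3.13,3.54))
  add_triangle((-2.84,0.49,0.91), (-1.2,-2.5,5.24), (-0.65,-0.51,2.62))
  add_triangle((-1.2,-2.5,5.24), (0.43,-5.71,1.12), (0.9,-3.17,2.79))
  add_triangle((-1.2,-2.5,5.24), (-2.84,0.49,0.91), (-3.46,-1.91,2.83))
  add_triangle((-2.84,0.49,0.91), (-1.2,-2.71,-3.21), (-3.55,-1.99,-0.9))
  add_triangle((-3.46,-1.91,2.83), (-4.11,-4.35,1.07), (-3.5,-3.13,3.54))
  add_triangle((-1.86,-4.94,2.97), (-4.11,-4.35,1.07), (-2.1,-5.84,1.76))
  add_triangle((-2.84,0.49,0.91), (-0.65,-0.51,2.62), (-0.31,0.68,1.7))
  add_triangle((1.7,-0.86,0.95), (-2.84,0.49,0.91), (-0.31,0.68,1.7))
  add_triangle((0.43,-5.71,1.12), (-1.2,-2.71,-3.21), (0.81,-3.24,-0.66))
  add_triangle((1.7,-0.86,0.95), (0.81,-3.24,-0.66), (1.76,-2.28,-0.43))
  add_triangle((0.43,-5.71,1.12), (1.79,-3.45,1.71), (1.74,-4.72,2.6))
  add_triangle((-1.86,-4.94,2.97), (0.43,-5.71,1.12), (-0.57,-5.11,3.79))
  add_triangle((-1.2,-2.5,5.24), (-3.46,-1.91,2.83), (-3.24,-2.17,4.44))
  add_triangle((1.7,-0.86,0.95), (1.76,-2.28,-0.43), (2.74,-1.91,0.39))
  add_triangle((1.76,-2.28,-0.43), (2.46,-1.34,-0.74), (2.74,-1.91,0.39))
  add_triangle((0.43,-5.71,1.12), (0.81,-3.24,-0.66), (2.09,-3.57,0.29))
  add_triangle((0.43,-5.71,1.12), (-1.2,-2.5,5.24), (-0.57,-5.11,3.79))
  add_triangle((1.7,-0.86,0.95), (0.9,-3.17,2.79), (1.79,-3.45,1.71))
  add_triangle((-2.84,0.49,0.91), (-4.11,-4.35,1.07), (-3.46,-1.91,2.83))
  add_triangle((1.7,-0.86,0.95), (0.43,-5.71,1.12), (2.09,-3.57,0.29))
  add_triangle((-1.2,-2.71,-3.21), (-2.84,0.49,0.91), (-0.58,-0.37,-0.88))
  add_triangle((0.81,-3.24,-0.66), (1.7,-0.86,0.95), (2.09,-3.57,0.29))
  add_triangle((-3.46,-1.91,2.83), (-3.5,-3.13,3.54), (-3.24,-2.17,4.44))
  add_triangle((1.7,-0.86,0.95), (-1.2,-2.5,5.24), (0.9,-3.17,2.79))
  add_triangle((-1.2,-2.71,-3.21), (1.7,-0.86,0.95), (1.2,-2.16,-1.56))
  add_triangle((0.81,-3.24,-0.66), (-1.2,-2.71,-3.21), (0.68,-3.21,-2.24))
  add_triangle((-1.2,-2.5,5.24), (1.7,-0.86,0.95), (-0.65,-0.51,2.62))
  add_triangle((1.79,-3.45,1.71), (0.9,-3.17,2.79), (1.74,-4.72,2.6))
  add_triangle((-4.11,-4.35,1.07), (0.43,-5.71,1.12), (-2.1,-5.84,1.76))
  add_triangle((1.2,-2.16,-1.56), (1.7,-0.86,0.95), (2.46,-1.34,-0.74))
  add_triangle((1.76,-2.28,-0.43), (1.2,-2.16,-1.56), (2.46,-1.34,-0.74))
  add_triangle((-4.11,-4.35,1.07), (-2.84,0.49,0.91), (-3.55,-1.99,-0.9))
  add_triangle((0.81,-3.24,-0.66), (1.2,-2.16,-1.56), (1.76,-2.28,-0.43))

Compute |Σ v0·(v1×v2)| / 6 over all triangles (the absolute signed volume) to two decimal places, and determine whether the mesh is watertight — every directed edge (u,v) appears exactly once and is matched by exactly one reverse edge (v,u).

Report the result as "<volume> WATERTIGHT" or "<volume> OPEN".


Per-triangle v0·(v1×v2)/6:
  t1: +0.6394
  t2: +0.8874
  t3: +0.4702
  t4: +0.2830
  t5: +1.8033
  t6: +3.5313
  t7: +6.0635
  t8: +0.0451
  t9: +7.9354
  t10: -0.6185
  t11: +0.5739
  t12: +4.3189
  t13: +2.6766
  t14: +4.1535
  t15: +1.6604
  t16: +5.8536
  t17: +3.5561
  t18: +1.6146
  t19: +2.3959
  t20: +3.6900
  t21: +1.1866
  t22: -0.8726
  t23: +3.7465
  t24: +0.6954
  t25: +1.0765
  t26: +4.1031
  t27: -0.9600
  t28: +0.2395
  t29: +0.6408
  t30: +2.0243
  t31: +0.6328
  t32: +1.1029
  t33: +4.4150
  t34: +1.9925
  t35: +0.6719
  t36: +0.0881
  t37: +1.0875
  t38: +2.5329
  t39: -0.9790
  t40: +1.4323
  t41: +1.2215
  t42: +0.3853
  t43: +2.0712
  t44: -0.8701
  t45: +0.7110
  t46: +4.5749
  t47: +0.7320
Σ = +85.2163 → |volume| = 85.22

Directed edges: 141 total; 3 unmatched, e.g. (-1.2,-2.71,-3.21)→(-4.11,-4.35,1.07) → open.

85.22 OPEN


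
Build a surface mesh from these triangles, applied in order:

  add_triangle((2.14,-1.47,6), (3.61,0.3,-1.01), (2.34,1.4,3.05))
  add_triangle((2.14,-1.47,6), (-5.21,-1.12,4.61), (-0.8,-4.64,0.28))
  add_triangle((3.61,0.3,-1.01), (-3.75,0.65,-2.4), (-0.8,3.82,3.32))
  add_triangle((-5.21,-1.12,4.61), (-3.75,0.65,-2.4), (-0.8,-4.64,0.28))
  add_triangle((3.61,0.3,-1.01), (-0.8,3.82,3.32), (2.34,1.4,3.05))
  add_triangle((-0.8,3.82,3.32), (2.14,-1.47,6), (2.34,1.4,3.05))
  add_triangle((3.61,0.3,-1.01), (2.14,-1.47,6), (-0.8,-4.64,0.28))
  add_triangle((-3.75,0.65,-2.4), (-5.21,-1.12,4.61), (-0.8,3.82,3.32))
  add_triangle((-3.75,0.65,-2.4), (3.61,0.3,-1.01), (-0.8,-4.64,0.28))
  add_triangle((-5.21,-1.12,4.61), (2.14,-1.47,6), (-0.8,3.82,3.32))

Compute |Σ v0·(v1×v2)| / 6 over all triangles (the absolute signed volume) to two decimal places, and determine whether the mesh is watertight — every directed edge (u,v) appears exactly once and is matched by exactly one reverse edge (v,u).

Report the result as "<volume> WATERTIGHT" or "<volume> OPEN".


171.29 WATERTIGHT

Per-triangle v0·(v1×v2)/6:
  t1: +8.4593
  t2: +31.3419
  t3: +9.8568
  t4: +22.7259
  t5: +6.4171
  t6: +10.0622
  t7: +18.1022
  t8: +23.1240
  t9: +9.4587
  t10: +31.7397
Σ = +171.2878 → |volume| = 171.29

Directed edges: 30 total, each appears once with its reverse present → watertight.


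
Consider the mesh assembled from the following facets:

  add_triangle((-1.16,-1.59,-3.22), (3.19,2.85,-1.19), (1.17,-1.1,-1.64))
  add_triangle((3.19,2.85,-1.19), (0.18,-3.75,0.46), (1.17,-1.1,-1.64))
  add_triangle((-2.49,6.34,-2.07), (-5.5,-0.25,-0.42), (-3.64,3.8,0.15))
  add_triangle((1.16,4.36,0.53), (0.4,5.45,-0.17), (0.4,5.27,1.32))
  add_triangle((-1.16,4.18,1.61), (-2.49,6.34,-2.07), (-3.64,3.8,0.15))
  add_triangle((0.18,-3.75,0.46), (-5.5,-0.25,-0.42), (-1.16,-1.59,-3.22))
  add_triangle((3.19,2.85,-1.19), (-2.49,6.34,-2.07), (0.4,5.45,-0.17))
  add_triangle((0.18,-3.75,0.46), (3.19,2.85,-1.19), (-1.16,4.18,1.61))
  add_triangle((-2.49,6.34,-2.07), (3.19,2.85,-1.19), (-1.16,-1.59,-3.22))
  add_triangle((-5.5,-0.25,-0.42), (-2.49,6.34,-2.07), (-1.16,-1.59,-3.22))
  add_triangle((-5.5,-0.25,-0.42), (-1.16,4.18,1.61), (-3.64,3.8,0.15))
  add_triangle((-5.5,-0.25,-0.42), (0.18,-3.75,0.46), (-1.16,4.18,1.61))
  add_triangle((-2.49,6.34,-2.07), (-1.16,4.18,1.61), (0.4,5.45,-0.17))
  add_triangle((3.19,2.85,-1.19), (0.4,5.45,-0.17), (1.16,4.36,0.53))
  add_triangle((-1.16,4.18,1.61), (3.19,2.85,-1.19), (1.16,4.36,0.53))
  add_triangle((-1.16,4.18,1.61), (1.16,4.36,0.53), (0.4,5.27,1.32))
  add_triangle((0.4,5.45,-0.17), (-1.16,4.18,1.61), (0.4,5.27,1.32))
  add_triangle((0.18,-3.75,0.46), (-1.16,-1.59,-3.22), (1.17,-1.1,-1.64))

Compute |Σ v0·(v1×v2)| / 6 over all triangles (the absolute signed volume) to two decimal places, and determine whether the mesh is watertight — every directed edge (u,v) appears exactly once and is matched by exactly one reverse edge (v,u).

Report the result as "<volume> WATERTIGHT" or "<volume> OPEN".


Per-triangle v0·(v1×v2)/6:
  t1: +3.8120
  t2: +3.1037
  t3: +9.3649
  t4: +1.1246
  t5: +7.4583
  t6: +11.4166
  t7: +8.0251
  t8: +3.9098
  t9: +17.5155
  t10: +21.1727
  t11: +4.5138
  t12: +7.5831
  t13: +7.1664
  t14: +2.6434
  t15: -0.5897
  t16: -0.3193
  t17: +1.9986
  t18: +3.7560
Σ = +113.6554 → |volume| = 113.66

Directed edges: 54 total, each appears once with its reverse present → watertight.

113.66 WATERTIGHT


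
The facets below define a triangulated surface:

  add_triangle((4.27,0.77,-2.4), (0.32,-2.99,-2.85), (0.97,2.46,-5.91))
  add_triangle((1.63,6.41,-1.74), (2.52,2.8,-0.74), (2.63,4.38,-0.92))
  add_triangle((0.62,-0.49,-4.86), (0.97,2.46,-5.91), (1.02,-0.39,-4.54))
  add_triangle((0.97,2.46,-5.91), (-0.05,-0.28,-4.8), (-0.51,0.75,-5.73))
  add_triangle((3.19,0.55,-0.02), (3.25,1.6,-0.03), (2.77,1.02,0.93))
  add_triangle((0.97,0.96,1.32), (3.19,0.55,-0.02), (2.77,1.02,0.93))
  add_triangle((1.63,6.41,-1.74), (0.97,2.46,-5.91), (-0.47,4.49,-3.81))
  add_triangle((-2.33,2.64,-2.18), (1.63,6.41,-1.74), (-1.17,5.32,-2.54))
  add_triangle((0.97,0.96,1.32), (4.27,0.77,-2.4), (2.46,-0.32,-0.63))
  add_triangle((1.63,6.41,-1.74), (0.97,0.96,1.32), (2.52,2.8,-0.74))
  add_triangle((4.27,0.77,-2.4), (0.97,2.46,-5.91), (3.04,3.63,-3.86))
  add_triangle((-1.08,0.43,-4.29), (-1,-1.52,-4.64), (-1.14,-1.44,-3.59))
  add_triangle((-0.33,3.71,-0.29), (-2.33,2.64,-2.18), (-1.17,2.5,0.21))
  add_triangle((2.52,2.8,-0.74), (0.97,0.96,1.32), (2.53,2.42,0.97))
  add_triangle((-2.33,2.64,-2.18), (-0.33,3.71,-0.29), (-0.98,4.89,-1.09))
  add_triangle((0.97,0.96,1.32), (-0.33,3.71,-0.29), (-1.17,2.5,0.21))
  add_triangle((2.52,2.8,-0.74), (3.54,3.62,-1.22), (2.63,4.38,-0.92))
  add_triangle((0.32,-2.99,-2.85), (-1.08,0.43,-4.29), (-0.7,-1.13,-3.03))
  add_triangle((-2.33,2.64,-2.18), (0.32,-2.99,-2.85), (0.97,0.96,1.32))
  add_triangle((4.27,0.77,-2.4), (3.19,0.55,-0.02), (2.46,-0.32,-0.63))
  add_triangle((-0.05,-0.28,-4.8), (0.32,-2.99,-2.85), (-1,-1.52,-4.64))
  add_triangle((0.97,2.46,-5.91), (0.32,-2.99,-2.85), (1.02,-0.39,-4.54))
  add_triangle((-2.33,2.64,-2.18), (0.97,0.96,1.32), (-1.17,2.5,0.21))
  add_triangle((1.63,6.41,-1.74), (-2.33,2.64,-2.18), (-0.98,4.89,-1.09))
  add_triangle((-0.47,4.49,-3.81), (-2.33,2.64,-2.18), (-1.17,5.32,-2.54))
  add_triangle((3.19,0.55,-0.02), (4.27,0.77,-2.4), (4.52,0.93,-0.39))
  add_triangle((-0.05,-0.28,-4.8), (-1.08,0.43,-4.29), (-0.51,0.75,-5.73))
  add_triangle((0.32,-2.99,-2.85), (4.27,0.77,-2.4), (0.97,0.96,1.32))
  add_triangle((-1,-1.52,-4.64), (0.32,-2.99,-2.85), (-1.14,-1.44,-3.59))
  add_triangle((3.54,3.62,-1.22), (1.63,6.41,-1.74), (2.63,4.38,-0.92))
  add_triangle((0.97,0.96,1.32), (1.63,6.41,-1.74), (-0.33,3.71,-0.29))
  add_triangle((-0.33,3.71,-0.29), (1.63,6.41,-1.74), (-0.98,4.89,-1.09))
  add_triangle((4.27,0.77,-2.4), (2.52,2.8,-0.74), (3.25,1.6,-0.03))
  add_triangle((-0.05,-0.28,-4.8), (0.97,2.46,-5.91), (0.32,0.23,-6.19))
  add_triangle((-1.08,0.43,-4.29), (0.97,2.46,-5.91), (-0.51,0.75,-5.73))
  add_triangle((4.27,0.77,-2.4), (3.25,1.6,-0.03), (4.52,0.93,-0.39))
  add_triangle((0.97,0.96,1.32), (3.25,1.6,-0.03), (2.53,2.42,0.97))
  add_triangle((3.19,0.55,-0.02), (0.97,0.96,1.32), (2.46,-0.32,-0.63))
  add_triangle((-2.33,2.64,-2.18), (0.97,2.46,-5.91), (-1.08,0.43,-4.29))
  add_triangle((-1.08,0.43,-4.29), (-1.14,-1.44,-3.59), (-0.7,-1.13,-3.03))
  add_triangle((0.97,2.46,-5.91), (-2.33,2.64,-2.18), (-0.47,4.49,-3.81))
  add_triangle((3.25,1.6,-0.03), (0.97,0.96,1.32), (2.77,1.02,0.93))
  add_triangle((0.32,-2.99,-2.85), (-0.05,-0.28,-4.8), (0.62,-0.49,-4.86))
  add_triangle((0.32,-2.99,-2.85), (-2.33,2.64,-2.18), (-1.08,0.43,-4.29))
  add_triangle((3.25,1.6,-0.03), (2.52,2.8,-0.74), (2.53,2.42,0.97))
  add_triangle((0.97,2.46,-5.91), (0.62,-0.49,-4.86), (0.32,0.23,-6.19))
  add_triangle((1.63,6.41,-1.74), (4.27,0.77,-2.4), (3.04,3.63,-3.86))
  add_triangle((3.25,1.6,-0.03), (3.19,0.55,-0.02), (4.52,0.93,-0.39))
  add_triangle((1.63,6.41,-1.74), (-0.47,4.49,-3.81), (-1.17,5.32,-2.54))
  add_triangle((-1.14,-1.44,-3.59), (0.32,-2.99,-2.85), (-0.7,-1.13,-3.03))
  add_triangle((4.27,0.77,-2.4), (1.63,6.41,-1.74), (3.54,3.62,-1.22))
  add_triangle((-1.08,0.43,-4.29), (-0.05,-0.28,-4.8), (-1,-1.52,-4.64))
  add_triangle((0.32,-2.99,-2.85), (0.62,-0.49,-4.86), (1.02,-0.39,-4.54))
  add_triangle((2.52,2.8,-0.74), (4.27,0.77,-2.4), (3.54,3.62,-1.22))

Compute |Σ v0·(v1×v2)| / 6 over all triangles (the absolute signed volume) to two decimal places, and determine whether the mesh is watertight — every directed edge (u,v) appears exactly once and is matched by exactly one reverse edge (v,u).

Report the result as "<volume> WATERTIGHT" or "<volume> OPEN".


102.44 OPEN

Per-triangle v0·(v1×v2)/6:
  t1: +15.9782
  t2: -0.4870
  t3: +1.0793
  t4: +1.9052
  t5: +0.5264
  t6: -0.0169
  t7: +9.9801
  t8: -0.4302
  t9: -1.4341
  t10: +3.0374
  t11: +8.2676
  t12: +0.5516
  t13: +1.6817
  t14: +0.1789
  t15: +0.2518
  t16: +1.0820
  t17: +0.1299
  t18: -0.9164
  t19: -2.0974
  t20: +0.9500
  t21: +2.4993
  t22: -1.4625
  t23: -0.8551
  t24: +4.2373
  t25: +3.0065
  t26: +0.1836
  t27: +0.6530
  t28: +2.5537
  t29: +0.7732
  t30: +1.1371
  t31: +2.7064
  t32: +1.3804
  t33: +2.5111
  t34: +0.3749
  t35: +0.9365
  t36: +1.4048
  t37: +0.5858
  t38: +0.2656
  t39: +6.6339
  t40: -0.3230
  t41: +5.8193
  t42: +0.4971
  t43: +1.4572
  t44: +2.3755
  t45: +1.2950
  t46: +1.3120
  t47: +7.5570
  t48: +0.1991
  t49: +5.0968
  t50: -0.3523
  t51: +5.0983
  t52: +1.5527
  t53: +0.9626
  t54: +0.1504
Σ = +102.4415 → |volume| = 102.44

Directed edges: 162 total; 6 unmatched, e.g. (1.63,6.41,-1.74)→(0.97,2.46,-5.91) → open.


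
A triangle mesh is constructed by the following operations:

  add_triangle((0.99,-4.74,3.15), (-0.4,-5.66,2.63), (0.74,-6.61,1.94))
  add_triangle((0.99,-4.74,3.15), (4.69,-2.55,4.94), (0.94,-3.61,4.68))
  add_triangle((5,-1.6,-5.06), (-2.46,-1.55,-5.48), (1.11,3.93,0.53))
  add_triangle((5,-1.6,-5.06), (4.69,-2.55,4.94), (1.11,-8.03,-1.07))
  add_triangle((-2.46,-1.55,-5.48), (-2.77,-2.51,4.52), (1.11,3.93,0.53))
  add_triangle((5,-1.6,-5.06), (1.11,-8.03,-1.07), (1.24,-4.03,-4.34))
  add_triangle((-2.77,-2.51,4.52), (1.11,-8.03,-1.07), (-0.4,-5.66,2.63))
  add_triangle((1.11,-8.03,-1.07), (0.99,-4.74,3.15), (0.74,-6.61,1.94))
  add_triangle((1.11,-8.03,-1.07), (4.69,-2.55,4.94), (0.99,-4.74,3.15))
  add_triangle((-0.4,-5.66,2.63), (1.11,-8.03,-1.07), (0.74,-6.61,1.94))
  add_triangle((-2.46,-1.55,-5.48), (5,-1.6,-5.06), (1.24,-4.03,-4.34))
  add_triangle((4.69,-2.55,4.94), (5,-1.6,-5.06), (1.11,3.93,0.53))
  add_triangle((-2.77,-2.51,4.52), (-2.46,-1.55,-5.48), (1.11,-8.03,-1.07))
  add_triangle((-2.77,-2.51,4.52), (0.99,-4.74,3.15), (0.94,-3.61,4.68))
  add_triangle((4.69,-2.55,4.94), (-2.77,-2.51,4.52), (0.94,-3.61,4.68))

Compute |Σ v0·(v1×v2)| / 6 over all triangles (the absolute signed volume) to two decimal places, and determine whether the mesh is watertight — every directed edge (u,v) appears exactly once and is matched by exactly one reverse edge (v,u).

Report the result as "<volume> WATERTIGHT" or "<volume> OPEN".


268.25 OPEN

Per-triangle v0·(v1×v2)/6:
  t1: +2.4931
  t2: +7.0145
  t3: +25.2390
  t4: +61.9036
  t5: +13.5511
  t6: +19.8928
  t7: +6.4354
  t8: +2.1430
  t9: +19.5867
  t10: +3.6769
  t11: +18.1203
  t12: +36.0353
  t13: +39.3728
  t14: +6.3552
  t15: +6.4329
Σ = +268.2527 → |volume| = 268.25

Directed edges: 45 total; 9 unmatched, e.g. (0.99,-4.74,3.15)→(-0.4,-5.66,2.63) → open.
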